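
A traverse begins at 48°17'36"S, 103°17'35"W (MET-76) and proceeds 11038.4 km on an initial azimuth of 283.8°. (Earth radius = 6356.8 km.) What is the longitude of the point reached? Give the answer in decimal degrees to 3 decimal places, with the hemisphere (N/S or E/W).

170.644°E

MET-76: φ = -48.29333°, λ = -103.29306°
δ = d/R = 11038.4/6356.8 = 1.736471 rad
φ₂ = arcsin(sin φ₁ cos δ + cos φ₁ sin δ cos θ)
   = arcsin(-0.74656·-0.16492 + 0.66532·0.98631·0.23853) = 16.23924°
λ₂ = λ₁ + atan2(sin θ sin δ cos φ₁, cos δ − sin φ₁ sin φ₂) = 170.64385°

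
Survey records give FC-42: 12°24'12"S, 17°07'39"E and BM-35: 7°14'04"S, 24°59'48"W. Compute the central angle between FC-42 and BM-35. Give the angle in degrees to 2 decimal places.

41.78°

FC-42: φ = -12.40333°, λ = +17.12750°
BM-35: φ = -7.23444°, λ = -24.99667°
Δφ = 5.1689°,  Δλ = -42.1242°
a = sin²(Δφ/2) + cos φ₁ cos φ₂ sin²(Δλ/2) = 0.127168
c = 2·arcsin(√a) = 0.729266 rad = 41.7839°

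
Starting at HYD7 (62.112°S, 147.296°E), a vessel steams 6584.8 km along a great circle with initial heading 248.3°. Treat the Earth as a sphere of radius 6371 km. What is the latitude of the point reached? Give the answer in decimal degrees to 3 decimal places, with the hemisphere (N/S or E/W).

36.935°S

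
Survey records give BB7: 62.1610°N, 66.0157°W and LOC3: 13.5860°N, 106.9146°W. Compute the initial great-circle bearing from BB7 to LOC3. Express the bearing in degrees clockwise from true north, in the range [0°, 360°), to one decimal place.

Δλ = -40.8989°
y = sin Δλ · cos φ₂ = -0.636406
x = cos φ₁ sin φ₂ − sin φ₁ cos φ₂ cos Δλ = -0.539984
θ = atan2(y, x) = -130.3143° → 229.6857° (mod 360°)

229.7°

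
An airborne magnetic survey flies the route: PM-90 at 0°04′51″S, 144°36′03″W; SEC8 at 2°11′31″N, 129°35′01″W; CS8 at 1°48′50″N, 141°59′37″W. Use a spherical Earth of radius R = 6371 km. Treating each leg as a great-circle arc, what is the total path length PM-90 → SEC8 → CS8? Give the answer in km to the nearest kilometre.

3068 km

PM-90: φ = -0.08083°, λ = -144.60083°
SEC8: φ = +2.19194°, λ = -129.58361°
CS8: φ = +1.81389°, λ = -141.99361°
PM-90→SEC8: c = 0.265023 rad, d = 1688.46 km
SEC8→CS8: c = 0.216563 rad, d = 1379.72 km
Total = 1688.46 + 1379.72 = 3068.19 km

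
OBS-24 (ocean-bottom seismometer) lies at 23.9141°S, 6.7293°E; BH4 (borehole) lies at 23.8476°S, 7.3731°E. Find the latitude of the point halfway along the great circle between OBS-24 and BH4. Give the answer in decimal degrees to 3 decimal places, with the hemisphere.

23.881°S

Bx = cos φ₂ cos Δλ = 0.914566,  By = cos φ₂ sin Δλ = 0.010277
φₘ = atan2(sin φ₁ + sin φ₂, √((cos φ₁ + Bx)² + By²)) = -23.88118°
λₘ = λ₁ + atan2(By, cos φ₁ + Bx) = 7.05128°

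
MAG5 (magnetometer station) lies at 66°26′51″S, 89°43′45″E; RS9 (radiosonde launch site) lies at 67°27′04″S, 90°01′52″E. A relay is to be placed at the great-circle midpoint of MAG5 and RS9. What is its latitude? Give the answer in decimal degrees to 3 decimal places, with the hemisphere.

MAG5: φ = -66.44750°, λ = +89.72917°
RS9: φ = -67.45111°, λ = +90.03111°
Bx = cos φ₂ cos Δλ = 0.383466,  By = cos φ₂ sin Δλ = 0.002021
φₘ = atan2(sin φ₁ + sin φ₂, √((cos φ₁ + Bx)² + By²)) = -66.94938°
λₘ = λ₁ + atan2(By, cos φ₁ + Bx) = 89.87703°

66.949°S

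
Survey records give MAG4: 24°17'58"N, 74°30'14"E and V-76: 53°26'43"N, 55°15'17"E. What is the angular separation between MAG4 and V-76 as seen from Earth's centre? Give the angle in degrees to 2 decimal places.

32.54°

MAG4: φ = +24.29944°, λ = +74.50389°
V-76: φ = +53.44528°, λ = +55.25472°
Δφ = 29.1458°,  Δλ = -19.2492°
a = sin²(Δφ/2) + cos φ₁ cos φ₂ sin²(Δλ/2) = 0.078482
c = 2·arcsin(√a) = 0.567894 rad = 32.5379°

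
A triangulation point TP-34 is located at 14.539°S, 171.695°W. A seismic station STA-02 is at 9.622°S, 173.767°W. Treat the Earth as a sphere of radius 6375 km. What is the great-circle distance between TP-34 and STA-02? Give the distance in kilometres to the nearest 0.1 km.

Δφ = 4.9170°,  Δλ = -2.0720°
a = sin²(Δφ/2) + cos φ₁ cos φ₂ sin²(Δλ/2) = 0.002152
c = 2·arcsin(√a) = 0.092813 rad = 5.3178°
d = R·c = 6375 × 0.092813 = 591.7 km

591.7 km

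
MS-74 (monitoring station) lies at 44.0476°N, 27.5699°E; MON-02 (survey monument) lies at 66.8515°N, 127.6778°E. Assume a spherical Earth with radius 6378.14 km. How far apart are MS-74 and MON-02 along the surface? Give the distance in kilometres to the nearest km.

Δφ = 22.8039°,  Δλ = 100.1079°
a = sin²(Δφ/2) + cos φ₁ cos φ₂ sin²(Δλ/2) = 0.205155
c = 2·arcsin(√a) = 0.940121 rad = 53.8649°
d = R·c = 6378.14 × 0.940121 = 5996.2 km

5996 km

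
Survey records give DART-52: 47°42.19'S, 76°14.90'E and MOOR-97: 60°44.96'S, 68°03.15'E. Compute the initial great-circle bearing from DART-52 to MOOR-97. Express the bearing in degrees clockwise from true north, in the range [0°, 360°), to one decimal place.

196.9°

DART-52: φ = -47.70317°, λ = +76.24833°
MOOR-97: φ = -60.74933°, λ = +68.05250°
Δλ = -8.1958°
y = sin Δλ · cos φ₂ = -0.069658
x = cos φ₁ sin φ₂ − sin φ₁ cos φ₂ cos Δλ = -0.229427
θ = atan2(y, x) = -163.1109° → 196.8891° (mod 360°)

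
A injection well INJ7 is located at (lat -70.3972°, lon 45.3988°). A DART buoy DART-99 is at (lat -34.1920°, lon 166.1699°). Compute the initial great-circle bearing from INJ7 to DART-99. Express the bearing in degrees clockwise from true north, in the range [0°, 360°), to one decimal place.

129.6°

Δλ = 120.7711°
y = sin Δλ · cos φ₂ = 0.710710
x = cos φ₁ sin φ₂ − sin φ₁ cos φ₂ cos Δλ = -0.587194
θ = atan2(y, x) = 129.5638° → 129.5638° (mod 360°)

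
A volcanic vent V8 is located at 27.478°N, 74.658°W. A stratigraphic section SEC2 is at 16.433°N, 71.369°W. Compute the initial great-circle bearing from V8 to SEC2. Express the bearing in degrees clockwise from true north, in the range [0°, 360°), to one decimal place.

Δλ = 3.2890°
y = sin Δλ · cos φ₂ = 0.055029
x = cos φ₁ sin φ₂ − sin φ₁ cos φ₂ cos Δλ = -0.190851
θ = atan2(y, x) = 163.9159° → 163.9159° (mod 360°)

163.9°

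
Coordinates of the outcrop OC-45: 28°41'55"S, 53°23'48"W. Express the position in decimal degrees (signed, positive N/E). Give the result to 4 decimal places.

lat: 28.6986° S → -28.6986°
lon: 53.3967° W → -53.3967°

-28.6986°, -53.3967°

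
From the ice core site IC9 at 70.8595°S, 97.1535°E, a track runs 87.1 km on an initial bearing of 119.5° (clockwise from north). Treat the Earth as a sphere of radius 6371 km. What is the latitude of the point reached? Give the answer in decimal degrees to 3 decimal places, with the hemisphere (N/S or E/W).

δ = d/R = 87.1/6371 = 0.013671 rad
φ₂ = arcsin(sin φ₁ cos δ + cos φ₁ sin δ cos θ)
   = arcsin(-0.94472·0.99991 + 0.32789·0.01367·-0.49242) = -71.23330°
λ₂ = λ₁ + atan2(sin θ sin δ cos φ₁, cos δ − sin φ₁ sin φ₂) = 99.27305°

71.233°S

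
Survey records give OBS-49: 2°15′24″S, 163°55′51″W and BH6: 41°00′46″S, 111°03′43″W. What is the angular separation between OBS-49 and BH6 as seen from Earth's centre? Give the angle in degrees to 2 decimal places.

OBS-49: φ = -2.25667°, λ = -163.93083°
BH6: φ = -41.01278°, λ = -111.06194°
Δφ = -38.7561°,  Δλ = 52.8689°
a = sin²(Δφ/2) + cos φ₁ cos φ₂ sin²(Δλ/2) = 0.259514
c = 2·arcsin(√a) = 1.069034 rad = 61.2511°

61.25°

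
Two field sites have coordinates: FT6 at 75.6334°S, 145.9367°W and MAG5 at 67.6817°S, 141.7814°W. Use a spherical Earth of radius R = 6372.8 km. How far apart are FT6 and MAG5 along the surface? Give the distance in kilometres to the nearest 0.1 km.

895.8 km

Δφ = 7.9517°,  Δλ = 4.1553°
a = sin²(Δφ/2) + cos φ₁ cos φ₂ sin²(Δλ/2) = 0.004931
c = 2·arcsin(√a) = 0.140562 rad = 8.0536°
d = R·c = 6372.8 × 0.140562 = 895.8 km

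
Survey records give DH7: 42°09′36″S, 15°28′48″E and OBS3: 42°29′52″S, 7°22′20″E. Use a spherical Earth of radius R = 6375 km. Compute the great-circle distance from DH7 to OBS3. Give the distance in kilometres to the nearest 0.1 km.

667.7 km

DH7: φ = -42.16000°, λ = +15.48000°
OBS3: φ = -42.49778°, λ = +7.37222°
Δφ = -0.3378°,  Δλ = -8.1078°
a = sin²(Δφ/2) + cos φ₁ cos φ₂ sin²(Δλ/2) = 0.002740
c = 2·arcsin(√a) = 0.104741 rad = 6.0012°
d = R·c = 6375 × 0.104741 = 667.7 km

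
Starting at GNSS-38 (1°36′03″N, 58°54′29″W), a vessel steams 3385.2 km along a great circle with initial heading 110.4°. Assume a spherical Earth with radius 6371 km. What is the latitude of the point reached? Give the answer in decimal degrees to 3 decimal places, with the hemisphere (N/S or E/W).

8.770°S

GNSS-38: φ = +1.60083°, λ = -58.90806°
δ = d/R = 3385.2/6371 = 0.531345 rad
φ₂ = arcsin(sin φ₁ cos δ + cos φ₁ sin δ cos θ)
   = arcsin(0.02794·0.86213 + 0.99961·0.50669·-0.34857) = -8.76985°
λ₂ = λ₁ + atan2(sin θ sin δ cos φ₁, cos δ − sin φ₁ sin φ₂) = -30.18786°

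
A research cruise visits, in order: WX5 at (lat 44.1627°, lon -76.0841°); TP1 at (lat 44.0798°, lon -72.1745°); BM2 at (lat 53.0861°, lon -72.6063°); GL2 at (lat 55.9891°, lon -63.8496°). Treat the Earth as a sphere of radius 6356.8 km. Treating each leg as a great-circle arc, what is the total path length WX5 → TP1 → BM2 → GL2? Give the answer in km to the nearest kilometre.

WX5→TP1: c = 0.049001 rad, d = 311.49 km
TP1→BM2: c = 0.157268 rad, d = 999.72 km
BM2→GL2: c = 0.102017 rad, d = 648.50 km
Total = 311.49 + 999.72 + 648.50 = 1959.71 km

1960 km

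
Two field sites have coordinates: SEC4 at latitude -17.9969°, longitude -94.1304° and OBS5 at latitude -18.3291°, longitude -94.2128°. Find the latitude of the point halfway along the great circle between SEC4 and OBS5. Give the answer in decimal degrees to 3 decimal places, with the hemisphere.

Bx = cos φ₂ cos Δλ = 0.949265,  By = cos φ₂ sin Δλ = -0.001365
φₘ = atan2(sin φ₁ + sin φ₂, √((cos φ₁ + Bx)² + By²)) = -18.16300°
λₘ = λ₁ + atan2(By, cos φ₁ + Bx) = -94.17156°

18.163°S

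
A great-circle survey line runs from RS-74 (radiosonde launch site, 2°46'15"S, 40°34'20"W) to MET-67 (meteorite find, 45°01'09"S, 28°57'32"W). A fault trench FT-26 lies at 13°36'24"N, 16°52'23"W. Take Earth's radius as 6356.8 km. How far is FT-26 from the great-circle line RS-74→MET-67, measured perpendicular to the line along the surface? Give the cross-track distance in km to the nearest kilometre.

RS-74: φ = -2.77083°, λ = -40.57222°
MET-67: φ = -45.01917°, λ = -28.95889°
FT-26: φ = +13.60667°, λ = -16.87306°
δ₁₃ = central angle RS-74→FT-26 = 0.500056 rad  (haversine)
θ₁₃ = bearing RS-74→FT-26 = 54.563°,  θ₁₂ = bearing RS-74→MET-67 = 168.062°
dₓₜ = R·arcsin(sin δ₁₃ · sin(θ₁₃ − θ₁₂)) = 6356.8·arcsin(0.47947·sin(-113.499°)) = -2894.095 km
|dₓₜ| = 2894.095 km

2894 km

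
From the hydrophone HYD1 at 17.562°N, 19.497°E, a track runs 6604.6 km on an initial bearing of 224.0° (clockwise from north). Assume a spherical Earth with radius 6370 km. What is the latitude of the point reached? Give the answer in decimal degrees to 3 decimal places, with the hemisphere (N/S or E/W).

25.898°S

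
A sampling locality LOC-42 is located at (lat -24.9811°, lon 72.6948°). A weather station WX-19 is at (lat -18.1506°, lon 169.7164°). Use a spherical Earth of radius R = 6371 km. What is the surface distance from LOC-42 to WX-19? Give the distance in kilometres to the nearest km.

Δφ = 6.8305°,  Δλ = 97.0216°
a = sin²(Δφ/2) + cos φ₁ cos φ₂ sin²(Δλ/2) = 0.486867
c = 2·arcsin(√a) = 1.544528 rad = 88.4949°
d = R·c = 6371 × 1.544528 = 9840.2 km

9840 km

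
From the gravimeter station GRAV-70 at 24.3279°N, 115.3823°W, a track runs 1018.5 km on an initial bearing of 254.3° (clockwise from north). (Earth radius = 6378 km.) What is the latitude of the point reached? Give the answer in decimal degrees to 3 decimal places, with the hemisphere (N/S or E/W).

δ = d/R = 1018.5/6378 = 0.159690 rad
φ₂ = arcsin(sin φ₁ cos δ + cos φ₁ sin δ cos θ)
   = arcsin(0.41196·0.98728 + 0.91120·0.15901·-0.27060) = 21.56206°
λ₂ = λ₁ + atan2(sin θ sin δ cos φ₁, cos δ − sin φ₁ sin φ₂) = -124.85617°

21.562°N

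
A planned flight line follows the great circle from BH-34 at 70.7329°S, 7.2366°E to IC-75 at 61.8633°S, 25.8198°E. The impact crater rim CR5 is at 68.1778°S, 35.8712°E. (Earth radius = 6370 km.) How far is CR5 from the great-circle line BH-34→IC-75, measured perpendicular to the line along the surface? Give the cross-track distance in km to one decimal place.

739.2 km

δ₁₃ = central angle BH-34→CR5 = 0.179104 rad  (haversine)
θ₁₃ = bearing BH-34→CR5 = 89.465°,  θ₁₂ = bearing BH-34→IC-75 = 48.927°
dₓₜ = R·arcsin(sin δ₁₃ · sin(θ₁₃ − θ₁₂)) = 6370·arcsin(0.17815·sin(40.539°)) = 739.235 km
|dₓₜ| = 739.235 km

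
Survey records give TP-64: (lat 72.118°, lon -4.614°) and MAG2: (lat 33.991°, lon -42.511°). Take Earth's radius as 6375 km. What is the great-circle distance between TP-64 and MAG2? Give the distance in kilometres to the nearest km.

4769 km

Δφ = -38.1270°,  Δλ = -37.8970°
a = sin²(Δφ/2) + cos φ₁ cos φ₂ sin²(Δλ/2) = 0.133522
c = 2·arcsin(√a) = 0.748140 rad = 42.8653°
d = R·c = 6375 × 0.748140 = 4769.4 km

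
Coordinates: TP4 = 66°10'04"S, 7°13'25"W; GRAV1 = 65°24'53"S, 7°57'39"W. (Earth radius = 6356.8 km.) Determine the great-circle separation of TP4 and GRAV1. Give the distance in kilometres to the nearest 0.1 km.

90.0 km

TP4: φ = -66.16778°, λ = -7.22361°
GRAV1: φ = -65.41472°, λ = -7.96083°
Δφ = 0.7531°,  Δλ = -0.7372°
a = sin²(Δφ/2) + cos φ₁ cos φ₂ sin²(Δλ/2) = 0.000050
c = 2·arcsin(√a) = 0.014163 rad = 0.8115°
d = R·c = 6356.8 × 0.014163 = 90.0 km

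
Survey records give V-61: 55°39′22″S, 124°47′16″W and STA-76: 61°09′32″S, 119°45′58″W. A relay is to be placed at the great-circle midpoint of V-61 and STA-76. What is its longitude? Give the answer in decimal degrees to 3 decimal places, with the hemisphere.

122.473°W

V-61: φ = -55.65611°, λ = -124.78778°
STA-76: φ = -61.15889°, λ = -119.76611°
Bx = cos φ₂ cos Δλ = 0.480531,  By = cos φ₂ sin Δλ = 0.042224
φₘ = atan2(sin φ₁ + sin φ₂, √((cos φ₁ + Bx)² + By²)) = -58.43190°
λₘ = λ₁ + atan2(By, cos φ₁ + Bx) = -122.47327°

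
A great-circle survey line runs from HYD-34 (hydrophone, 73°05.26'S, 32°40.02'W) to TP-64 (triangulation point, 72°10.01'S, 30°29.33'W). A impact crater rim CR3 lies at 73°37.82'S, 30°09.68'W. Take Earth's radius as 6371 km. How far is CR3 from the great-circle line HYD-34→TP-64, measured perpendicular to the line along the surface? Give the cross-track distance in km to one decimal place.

100.0 km

HYD-34: φ = -73.08767°, λ = -32.66700°
TP-64: φ = -72.16683°, λ = -30.48883°
CR3: φ = -73.63033°, λ = -30.16133°
δ₁₃ = central angle HYD-34→CR3 = 0.015700 rad  (haversine)
θ₁₃ = bearing HYD-34→CR3 = 128.295°,  θ₁₂ = bearing HYD-34→TP-64 = 36.276°
dₓₜ = R·arcsin(sin δ₁₃ · sin(θ₁₃ − θ₁₂)) = 6371·arcsin(0.01570·sin(92.019°)) = 99.962 km
|dₓₜ| = 99.962 km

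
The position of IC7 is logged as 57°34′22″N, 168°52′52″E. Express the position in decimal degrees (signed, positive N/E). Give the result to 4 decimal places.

lat: 57.5728° N → +57.5728°
lon: 168.8811° E → +168.8811°

+57.5728°, +168.8811°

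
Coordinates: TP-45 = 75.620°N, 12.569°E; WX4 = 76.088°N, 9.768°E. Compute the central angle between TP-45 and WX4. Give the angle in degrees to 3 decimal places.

0.829°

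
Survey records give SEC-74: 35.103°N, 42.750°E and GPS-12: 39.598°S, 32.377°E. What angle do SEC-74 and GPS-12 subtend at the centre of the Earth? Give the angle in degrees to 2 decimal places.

Δφ = -74.7010°,  Δλ = -10.3730°
a = sin²(Δφ/2) + cos φ₁ cos φ₂ sin²(Δλ/2) = 0.373223
c = 2·arcsin(√a) = 1.314444 rad = 75.3121°

75.31°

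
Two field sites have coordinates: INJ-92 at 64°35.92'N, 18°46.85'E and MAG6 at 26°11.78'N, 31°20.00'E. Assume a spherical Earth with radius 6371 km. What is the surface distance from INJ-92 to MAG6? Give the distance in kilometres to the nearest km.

4364 km

INJ-92: φ = +64.59867°, λ = +18.78083°
MAG6: φ = +26.19633°, λ = +31.33333°
Δφ = -38.4023°,  Δλ = 12.5525°
a = sin²(Δφ/2) + cos φ₁ cos φ₂ sin²(Δλ/2) = 0.112766
c = 2·arcsin(√a) = 0.684922 rad = 39.2432°
d = R·c = 6371 × 0.684922 = 4363.6 km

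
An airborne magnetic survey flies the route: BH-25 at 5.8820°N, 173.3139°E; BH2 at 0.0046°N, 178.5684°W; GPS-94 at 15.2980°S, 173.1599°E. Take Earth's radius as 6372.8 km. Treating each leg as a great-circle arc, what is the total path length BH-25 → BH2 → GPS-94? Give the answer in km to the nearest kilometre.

3043 km

BH-25→BH2: c = 0.174715 rad, d = 1113.42 km
BH2→GPS-94: c = 0.302781 rad, d = 1929.56 km
Total = 1113.42 + 1929.56 = 3042.98 km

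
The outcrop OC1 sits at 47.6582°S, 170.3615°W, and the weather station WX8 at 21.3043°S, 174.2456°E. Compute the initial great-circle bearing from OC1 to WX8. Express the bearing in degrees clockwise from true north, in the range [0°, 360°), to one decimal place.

329.5°

Δλ = -15.3929°
y = sin Δλ · cos φ₂ = -0.247298
x = cos φ₁ sin φ₂ − sin φ₁ cos φ₂ cos Δλ = 0.419212
θ = atan2(y, x) = -30.5368° → 329.4632° (mod 360°)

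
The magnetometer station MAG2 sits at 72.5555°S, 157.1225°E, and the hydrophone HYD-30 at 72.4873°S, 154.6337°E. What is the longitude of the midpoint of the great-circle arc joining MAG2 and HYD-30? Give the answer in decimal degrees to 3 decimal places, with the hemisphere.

Bx = cos φ₂ cos Δλ = 0.300633,  By = cos φ₂ sin Δλ = -0.013067
φₘ = atan2(sin φ₁ + sin φ₂, √((cos φ₁ + Bx)² + By²)) = -72.52527°
λₘ = λ₁ + atan2(By, cos φ₁ + Bx) = 155.87575°

155.876°E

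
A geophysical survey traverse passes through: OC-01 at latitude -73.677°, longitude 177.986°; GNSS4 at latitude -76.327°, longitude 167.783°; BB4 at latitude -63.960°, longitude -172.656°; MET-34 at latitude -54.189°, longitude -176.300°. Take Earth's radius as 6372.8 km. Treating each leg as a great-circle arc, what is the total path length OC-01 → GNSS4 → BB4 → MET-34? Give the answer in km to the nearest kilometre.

OC-01→GNSS4: c = 0.065126 rad, d = 415.04 km
GNSS4→BB4: c = 0.242225 rad, d = 1543.65 km
BB4→MET-34: c = 0.173569 rad, d = 1106.12 km
Total = 415.04 + 1543.65 + 1106.12 = 3064.81 km

3065 km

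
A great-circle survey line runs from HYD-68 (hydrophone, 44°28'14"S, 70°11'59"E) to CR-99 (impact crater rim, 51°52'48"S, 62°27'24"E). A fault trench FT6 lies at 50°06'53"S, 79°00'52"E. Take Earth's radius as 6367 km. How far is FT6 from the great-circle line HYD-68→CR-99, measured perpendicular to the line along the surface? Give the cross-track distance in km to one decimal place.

883.3 km

HYD-68: φ = -44.47056°, λ = +70.19972°
CR-99: φ = -51.88000°, λ = +62.45667°
FT6: φ = -50.11472°, λ = +79.01444°
δ₁₃ = central angle HYD-68→FT6 = 0.143321 rad  (haversine)
θ₁₃ = bearing HYD-68→FT6 = 136.529°,  θ₁₂ = bearing HYD-68→CR-99 = 212.039°
dₓₜ = R·arcsin(sin δ₁₃ · sin(θ₁₃ − θ₁₂)) = 6367·arcsin(0.14283·sin(-75.509°)) = -883.304 km
|dₓₜ| = 883.304 km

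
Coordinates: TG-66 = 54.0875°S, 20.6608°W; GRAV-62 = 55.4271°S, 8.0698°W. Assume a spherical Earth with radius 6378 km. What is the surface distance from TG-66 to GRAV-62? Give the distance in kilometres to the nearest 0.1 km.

Δφ = -1.3396°,  Δλ = 12.5910°
a = sin²(Δφ/2) + cos φ₁ cos φ₂ sin²(Δλ/2) = 0.004139
c = 2·arcsin(√a) = 0.128757 rad = 7.3772°
d = R·c = 6378 × 0.128757 = 821.2 km

821.2 km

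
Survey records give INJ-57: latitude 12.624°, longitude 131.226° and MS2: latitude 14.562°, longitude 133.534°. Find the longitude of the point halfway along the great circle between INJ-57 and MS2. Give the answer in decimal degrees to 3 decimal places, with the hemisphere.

Bx = cos φ₂ cos Δλ = 0.967091,  By = cos φ₂ sin Δλ = 0.038978
φₘ = atan2(sin φ₁ + sin φ₂, √((cos φ₁ + Bx)² + By²)) = 13.59566°
λₘ = λ₁ + atan2(By, cos φ₁ + Bx) = 132.37528°

132.375°E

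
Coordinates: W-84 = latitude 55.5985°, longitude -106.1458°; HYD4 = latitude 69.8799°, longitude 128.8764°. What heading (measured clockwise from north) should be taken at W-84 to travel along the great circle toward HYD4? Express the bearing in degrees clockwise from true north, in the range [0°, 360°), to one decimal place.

337.9°

Δλ = -124.9778°
y = sin Δλ · cos φ₂ = -0.281856
x = cos φ₁ sin φ₂ − sin φ₁ cos φ₂ cos Δλ = 0.693215
θ = atan2(y, x) = -22.1263° → 337.8737° (mod 360°)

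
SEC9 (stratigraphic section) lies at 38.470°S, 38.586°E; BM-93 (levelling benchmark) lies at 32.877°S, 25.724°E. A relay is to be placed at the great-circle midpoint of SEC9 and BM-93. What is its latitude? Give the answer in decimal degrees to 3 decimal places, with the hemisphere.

35.845°S

Bx = cos φ₂ cos Δλ = 0.818766,  By = cos φ₂ sin Δλ = -0.186951
φₘ = atan2(sin φ₁ + sin φ₂, √((cos φ₁ + Bx)² + By²)) = -35.84480°
λₘ = λ₁ + atan2(By, cos φ₁ + Bx) = 31.92854°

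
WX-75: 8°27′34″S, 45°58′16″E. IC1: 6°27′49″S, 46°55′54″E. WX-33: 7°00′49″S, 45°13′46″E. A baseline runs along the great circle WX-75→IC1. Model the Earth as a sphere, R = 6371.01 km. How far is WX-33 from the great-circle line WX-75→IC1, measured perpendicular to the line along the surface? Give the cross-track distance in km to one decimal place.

143.2 km

WX-75: φ = -8.45944°, λ = +45.97111°
IC1: φ = -6.46361°, λ = +46.93167°
WX-33: φ = -7.01361°, λ = +45.22944°
δ₁₃ = central angle WX-75→WX-33 = 0.028307 rad  (haversine)
θ₁₃ = bearing WX-75→WX-33 = 333.005°,  θ₁₂ = bearing WX-75→IC1 = 25.575°
dₓₜ = R·arcsin(sin δ₁₃ · sin(θ₁₃ − θ₁₂)) = 6371.01·arcsin(0.02830·sin(307.430°)) = -143.204 km
|dₓₜ| = 143.204 km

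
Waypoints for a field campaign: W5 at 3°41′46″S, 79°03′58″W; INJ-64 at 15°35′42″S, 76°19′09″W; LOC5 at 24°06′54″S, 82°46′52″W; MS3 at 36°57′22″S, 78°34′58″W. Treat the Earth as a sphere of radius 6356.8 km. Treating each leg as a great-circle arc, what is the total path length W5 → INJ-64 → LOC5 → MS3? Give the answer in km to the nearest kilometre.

W5: φ = -3.69611°, λ = -79.06611°
INJ-64: φ = -15.59500°, λ = -76.31917°
LOC5: φ = -24.11500°, λ = -82.78111°
MS3: φ = -36.95611°, λ = -78.58278°
W5→INJ-64: c = 0.212965 rad, d = 1353.78 km
INJ-64→LOC5: c = 0.182578 rad, d = 1160.61 km
LOC5→MS3: c = 0.232762 rad, d = 1479.62 km
Total = 1353.78 + 1160.61 + 1479.62 = 3994.01 km

3994 km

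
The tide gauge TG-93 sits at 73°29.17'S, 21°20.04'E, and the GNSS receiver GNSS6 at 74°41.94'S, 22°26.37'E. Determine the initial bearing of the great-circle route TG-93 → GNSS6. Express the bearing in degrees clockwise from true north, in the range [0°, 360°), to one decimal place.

TG-93: φ = -73.48617°, λ = +21.33400°
GNSS6: φ = -74.69900°, λ = +22.43950°
Δλ = 1.1055°
y = sin Δλ · cos φ₂ = 0.005091
x = cos φ₁ sin φ₂ − sin φ₁ cos φ₂ cos Δλ = -0.021213
θ = atan2(y, x) = 166.5040° → 166.5040° (mod 360°)

166.5°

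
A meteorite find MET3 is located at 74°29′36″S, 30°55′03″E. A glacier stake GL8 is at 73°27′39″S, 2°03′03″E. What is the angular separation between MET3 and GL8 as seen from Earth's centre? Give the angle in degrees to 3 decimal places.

MET3: φ = -74.49333°, λ = +30.91750°
GL8: φ = -73.46083°, λ = +2.05083°
Δφ = 1.0325°,  Δλ = -28.8667°
a = sin²(Δφ/2) + cos φ₁ cos φ₂ sin²(Δλ/2) = 0.004809
c = 2·arcsin(√a) = 0.138812 rad = 7.9534°

7.953°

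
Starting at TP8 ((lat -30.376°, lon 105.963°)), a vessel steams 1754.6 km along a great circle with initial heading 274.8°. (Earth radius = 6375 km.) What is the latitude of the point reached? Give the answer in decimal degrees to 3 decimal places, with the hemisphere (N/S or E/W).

27.841°S

δ = d/R = 1754.6/6375 = 0.275231 rad
φ₂ = arcsin(sin φ₁ cos δ + cos φ₁ sin δ cos θ)
   = arcsin(-0.50567·0.96236 + 0.86273·0.27177·0.08368) = -27.84108°
λ₂ = λ₁ + atan2(sin θ sin δ cos φ₁, cos δ − sin φ₁ sin φ₂) = 88.12853°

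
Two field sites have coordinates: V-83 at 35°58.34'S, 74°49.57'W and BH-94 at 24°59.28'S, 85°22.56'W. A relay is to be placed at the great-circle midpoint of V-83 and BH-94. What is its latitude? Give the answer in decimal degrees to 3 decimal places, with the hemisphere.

V-83: φ = -35.97233°, λ = -74.82617°
BH-94: φ = -24.98800°, λ = -85.37600°
Bx = cos φ₂ cos Δλ = 0.891075,  By = cos φ₂ sin Δλ = -0.165953
φₘ = atan2(sin φ₁ + sin φ₂, √((cos φ₁ + Bx)² + By²)) = -30.58623°
λₘ = λ₁ + atan2(By, cos φ₁ + Bx) = -80.40045°

30.586°S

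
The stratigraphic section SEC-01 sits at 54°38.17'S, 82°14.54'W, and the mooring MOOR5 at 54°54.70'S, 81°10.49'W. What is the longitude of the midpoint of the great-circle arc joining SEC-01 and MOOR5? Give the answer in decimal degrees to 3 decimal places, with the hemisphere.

SEC-01: φ = -54.63617°, λ = -82.24233°
MOOR5: φ = -54.91167°, λ = -81.17483°
Bx = cos φ₂ cos Δλ = 0.574739,  By = cos φ₂ sin Δλ = 0.010709
φₘ = atan2(sin φ₁ + sin φ₂, √((cos φ₁ + Bx)² + By²)) = -54.77509°
λₘ = λ₁ + atan2(By, cos φ₁ + Bx) = -81.71040°

81.710°W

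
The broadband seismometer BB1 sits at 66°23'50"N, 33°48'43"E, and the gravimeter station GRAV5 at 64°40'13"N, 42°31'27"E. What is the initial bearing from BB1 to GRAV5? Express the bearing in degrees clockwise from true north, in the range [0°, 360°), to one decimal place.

BB1: φ = +66.39722°, λ = +33.81194°
GRAV5: φ = +64.67028°, λ = +42.52417°
Δλ = 8.7122°
y = sin Δλ · cos φ₂ = 0.064804
x = cos φ₁ sin φ₂ − sin φ₁ cos φ₂ cos Δλ = -0.025613
θ = atan2(y, x) = 111.5658° → 111.5658° (mod 360°)

111.6°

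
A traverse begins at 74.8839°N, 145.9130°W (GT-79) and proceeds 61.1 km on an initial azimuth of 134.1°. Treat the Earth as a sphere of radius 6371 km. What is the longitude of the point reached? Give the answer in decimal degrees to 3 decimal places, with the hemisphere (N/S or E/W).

144.437°W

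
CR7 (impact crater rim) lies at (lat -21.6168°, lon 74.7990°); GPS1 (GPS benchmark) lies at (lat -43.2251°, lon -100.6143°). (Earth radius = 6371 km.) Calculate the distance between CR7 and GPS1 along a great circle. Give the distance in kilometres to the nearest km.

12790 km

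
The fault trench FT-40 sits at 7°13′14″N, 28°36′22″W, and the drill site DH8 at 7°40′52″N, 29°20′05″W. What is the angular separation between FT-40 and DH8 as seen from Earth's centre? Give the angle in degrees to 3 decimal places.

0.857°

FT-40: φ = +7.22056°, λ = -28.60611°
DH8: φ = +7.68111°, λ = -29.33472°
Δφ = 0.4606°,  Δλ = -0.7286°
a = sin²(Δφ/2) + cos φ₁ cos φ₂ sin²(Δλ/2) = 0.000056
c = 2·arcsin(√a) = 0.014953 rad = 0.8568°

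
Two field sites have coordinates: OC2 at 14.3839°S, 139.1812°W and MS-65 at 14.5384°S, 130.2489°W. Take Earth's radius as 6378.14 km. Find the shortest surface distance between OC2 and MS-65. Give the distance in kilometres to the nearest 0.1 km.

962.9 km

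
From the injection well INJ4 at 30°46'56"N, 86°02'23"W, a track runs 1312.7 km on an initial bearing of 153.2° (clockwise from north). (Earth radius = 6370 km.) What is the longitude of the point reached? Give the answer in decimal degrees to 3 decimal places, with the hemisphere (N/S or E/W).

80.401°W

INJ4: φ = +30.78222°, λ = -86.03972°
δ = d/R = 1312.7/6370 = 0.206075 rad
φ₂ = arcsin(sin φ₁ cos δ + cos φ₁ sin δ cos θ)
   = arcsin(0.51178·0.97884 + 0.85912·0.20462·-0.89259) = 20.12307°
λ₂ = λ₁ + atan2(sin θ sin δ cos φ₁, cos δ − sin φ₁ sin φ₂) = -80.40094°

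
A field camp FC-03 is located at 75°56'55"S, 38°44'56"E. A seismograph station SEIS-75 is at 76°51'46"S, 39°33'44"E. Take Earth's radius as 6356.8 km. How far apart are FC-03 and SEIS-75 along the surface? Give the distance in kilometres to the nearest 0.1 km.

FC-03: φ = -75.94861°, λ = +38.74889°
SEIS-75: φ = -76.86278°, λ = +39.56222°
Δφ = -0.9142°,  Δλ = 0.8133°
a = sin²(Δφ/2) + cos φ₁ cos φ₂ sin²(Δλ/2) = 0.000066
c = 2·arcsin(√a) = 0.016300 rad = 0.9339°
d = R·c = 6356.8 × 0.016300 = 103.6 km

103.6 km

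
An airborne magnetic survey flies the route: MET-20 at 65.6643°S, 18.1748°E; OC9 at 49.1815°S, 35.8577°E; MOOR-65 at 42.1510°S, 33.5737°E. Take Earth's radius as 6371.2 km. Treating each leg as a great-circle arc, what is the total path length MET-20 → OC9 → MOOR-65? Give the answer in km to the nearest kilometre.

2901 km

MET-20→OC9: c = 0.329581 rad, d = 2099.83 km
OC9→MOOR-65: c = 0.125812 rad, d = 801.57 km
Total = 2099.83 + 801.57 = 2901.40 km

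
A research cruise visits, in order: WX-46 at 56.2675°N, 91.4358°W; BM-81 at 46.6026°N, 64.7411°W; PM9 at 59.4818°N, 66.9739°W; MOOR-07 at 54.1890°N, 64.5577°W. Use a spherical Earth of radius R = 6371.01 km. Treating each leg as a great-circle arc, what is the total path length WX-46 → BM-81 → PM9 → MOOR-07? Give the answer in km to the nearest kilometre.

4166 km

WX-46→BM-81: c = 0.332773 rad, d = 2120.10 km
BM-81→PM9: c = 0.225970 rad, d = 1439.66 km
PM9→MOOR-07: c = 0.095198 rad, d = 606.50 km
Total = 2120.10 + 1439.66 + 606.50 = 4166.26 km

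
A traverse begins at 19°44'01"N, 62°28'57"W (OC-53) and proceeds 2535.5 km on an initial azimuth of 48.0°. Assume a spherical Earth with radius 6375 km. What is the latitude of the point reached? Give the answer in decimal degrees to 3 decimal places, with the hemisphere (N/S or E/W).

OC-53: φ = +19.73361°, λ = -62.48250°
δ = d/R = 2535.5/6375 = 0.397725 rad
φ₂ = arcsin(sin φ₁ cos δ + cos φ₁ sin δ cos θ)
   = arcsin(0.33765·0.92194 + 0.94127·0.38732·0.66913) = 33.72732°
λ₂ = λ₁ + atan2(sin θ sin δ cos φ₁, cos δ − sin φ₁ sin φ₂) = -42.23436°

33.727°N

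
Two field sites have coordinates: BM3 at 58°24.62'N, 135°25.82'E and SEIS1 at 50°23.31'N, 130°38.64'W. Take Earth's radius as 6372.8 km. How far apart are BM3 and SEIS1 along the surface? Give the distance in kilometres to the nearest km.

5639 km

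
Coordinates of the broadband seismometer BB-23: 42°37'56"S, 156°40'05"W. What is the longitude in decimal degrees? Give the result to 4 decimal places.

156° + 40′/60 + 5″/3600 = 156 + 0.66667 + 0.00139 = 156.6681°

156.6681°W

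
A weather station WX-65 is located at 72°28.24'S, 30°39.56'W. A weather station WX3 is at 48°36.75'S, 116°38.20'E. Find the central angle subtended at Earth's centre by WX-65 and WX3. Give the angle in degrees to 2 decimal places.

WX-65: φ = -72.47067°, λ = -30.65933°
WX3: φ = -48.61250°, λ = +116.63667°
Δφ = 23.8582°,  Δλ = 147.2960°
a = sin²(Δφ/2) + cos φ₁ cos φ₂ sin²(Δλ/2) = 0.226075
c = 2·arcsin(√a) = 0.991004 rad = 56.7804°

56.78°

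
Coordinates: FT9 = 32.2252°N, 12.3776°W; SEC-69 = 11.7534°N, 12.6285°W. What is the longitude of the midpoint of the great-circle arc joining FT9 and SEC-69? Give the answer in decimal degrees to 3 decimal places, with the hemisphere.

12.512°W

Bx = cos φ₂ cos Δλ = 0.979024,  By = cos φ₂ sin Δλ = -0.004287
φₘ = atan2(sin φ₁ + sin φ₂, √((cos φ₁ + Bx)² + By²)) = 21.98935°
λₘ = λ₁ + atan2(By, cos φ₁ + Bx) = -12.51220°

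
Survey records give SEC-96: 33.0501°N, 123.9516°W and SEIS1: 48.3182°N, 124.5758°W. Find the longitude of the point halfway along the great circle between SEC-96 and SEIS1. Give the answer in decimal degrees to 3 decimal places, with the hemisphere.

124.228°W

Bx = cos φ₂ cos Δλ = 0.664954,  By = cos φ₂ sin Δλ = -0.007245
φₘ = atan2(sin φ₁ + sin φ₂, √((cos φ₁ + Bx)² + By²)) = 40.68456°
λₘ = λ₁ + atan2(By, cos φ₁ + Bx) = -124.22774°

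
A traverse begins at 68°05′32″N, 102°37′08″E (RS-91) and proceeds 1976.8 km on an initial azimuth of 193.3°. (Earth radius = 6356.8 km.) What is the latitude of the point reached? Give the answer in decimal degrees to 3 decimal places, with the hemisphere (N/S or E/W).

50.550°N

RS-91: φ = +68.09222°, λ = +102.61889°
δ = d/R = 1976.8/6356.8 = 0.310974 rad
φ₂ = arcsin(sin φ₁ cos δ + cos φ₁ sin δ cos θ)
   = arcsin(0.92779·0.95204 + 0.37311·0.30599·-0.97318) = 50.55003°
λ₂ = λ₁ + atan2(sin θ sin δ cos φ₁, cos δ − sin φ₁ sin φ₂) = 96.25843°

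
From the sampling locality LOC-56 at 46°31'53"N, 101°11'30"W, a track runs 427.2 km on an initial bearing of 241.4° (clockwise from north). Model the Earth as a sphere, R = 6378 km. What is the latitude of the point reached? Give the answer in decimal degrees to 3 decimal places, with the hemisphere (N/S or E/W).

44.594°N

LOC-56: φ = +46.53139°, λ = -101.19167°
δ = d/R = 427.2/6378 = 0.066980 rad
φ₂ = arcsin(sin φ₁ cos δ + cos φ₁ sin δ cos θ)
   = arcsin(0.72575·0.99776 + 0.68796·0.06693·-0.47869) = 44.59433°
λ₂ = λ₁ + atan2(sin θ sin δ cos φ₁, cos δ − sin φ₁ sin φ₂) = -105.92521°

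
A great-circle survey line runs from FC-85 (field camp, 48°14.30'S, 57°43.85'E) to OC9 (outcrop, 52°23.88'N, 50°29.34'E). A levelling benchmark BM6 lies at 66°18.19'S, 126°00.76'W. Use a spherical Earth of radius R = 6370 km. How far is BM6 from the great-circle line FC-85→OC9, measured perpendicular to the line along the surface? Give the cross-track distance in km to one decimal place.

286.9 km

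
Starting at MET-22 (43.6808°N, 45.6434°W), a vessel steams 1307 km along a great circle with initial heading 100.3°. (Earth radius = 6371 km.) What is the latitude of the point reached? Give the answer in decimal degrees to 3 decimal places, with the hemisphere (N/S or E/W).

40.528°N

δ = d/R = 1307/6371 = 0.205148 rad
φ₂ = arcsin(sin φ₁ cos δ + cos φ₁ sin δ cos θ)
   = arcsin(0.69064·0.97903 + 0.72320·0.20371·-0.17880) = 40.52773°
λ₂ = λ₁ + atan2(sin θ sin δ cos φ₁, cos δ − sin φ₁ sin φ₂) = -30.35419°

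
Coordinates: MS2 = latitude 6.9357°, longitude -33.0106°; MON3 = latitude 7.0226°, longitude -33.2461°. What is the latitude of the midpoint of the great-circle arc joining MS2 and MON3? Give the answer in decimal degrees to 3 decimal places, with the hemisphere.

6.979°N

Bx = cos φ₂ cos Δλ = 0.992490,  By = cos φ₂ sin Δλ = -0.004079
φₘ = atan2(sin φ₁ + sin φ₂, √((cos φ₁ + Bx)² + By²)) = 6.97916°
λₘ = λ₁ + atan2(By, cos φ₁ + Bx) = -33.12834°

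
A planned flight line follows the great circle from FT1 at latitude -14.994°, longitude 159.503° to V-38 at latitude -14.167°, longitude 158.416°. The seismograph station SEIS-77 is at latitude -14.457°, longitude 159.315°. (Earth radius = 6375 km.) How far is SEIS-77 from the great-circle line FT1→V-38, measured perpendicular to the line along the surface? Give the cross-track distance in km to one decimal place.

34.6 km

δ₁₃ = central angle FT1→SEIS-77 = 0.009895 rad  (haversine)
θ₁₃ = bearing FT1→SEIS-77 = 341.270°,  θ₁₂ = bearing FT1→V-38 = 308.034°
dₓₜ = R·arcsin(sin δ₁₃ · sin(θ₁₃ − θ₁₂)) = 6375·arcsin(0.00989·sin(33.236°)) = 34.574 km
|dₓₜ| = 34.574 km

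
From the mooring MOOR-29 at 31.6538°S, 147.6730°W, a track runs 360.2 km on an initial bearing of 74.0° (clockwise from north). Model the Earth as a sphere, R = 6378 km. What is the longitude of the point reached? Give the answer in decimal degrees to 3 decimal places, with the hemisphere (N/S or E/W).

144.055°W

δ = d/R = 360.2/6378 = 0.056475 rad
φ₂ = arcsin(sin φ₁ cos δ + cos φ₁ sin δ cos θ)
   = arcsin(-0.52479·0.99841 + 0.85123·0.05645·0.27564) = -30.71079°
λ₂ = λ₁ + atan2(sin θ sin δ cos φ₁, cos δ − sin φ₁ sin φ₂) = -144.05469°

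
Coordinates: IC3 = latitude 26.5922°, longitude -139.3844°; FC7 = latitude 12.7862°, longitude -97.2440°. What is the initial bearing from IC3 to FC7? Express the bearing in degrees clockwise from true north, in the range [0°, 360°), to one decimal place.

100.9°

Δλ = 42.1404°
y = sin Δλ · cos φ₂ = 0.654312
x = cos φ₁ sin φ₂ − sin φ₁ cos φ₂ cos Δλ = -0.125792
θ = atan2(y, x) = 100.8823° → 100.8823° (mod 360°)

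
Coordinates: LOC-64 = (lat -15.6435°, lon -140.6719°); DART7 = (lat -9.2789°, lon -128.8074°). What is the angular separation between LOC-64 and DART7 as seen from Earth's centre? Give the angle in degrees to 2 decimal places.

13.21°

Δφ = 6.3646°,  Δλ = 11.8645°
a = sin²(Δφ/2) + cos φ₁ cos φ₂ sin²(Δλ/2) = 0.013233
c = 2·arcsin(√a) = 0.230581 rad = 13.2113°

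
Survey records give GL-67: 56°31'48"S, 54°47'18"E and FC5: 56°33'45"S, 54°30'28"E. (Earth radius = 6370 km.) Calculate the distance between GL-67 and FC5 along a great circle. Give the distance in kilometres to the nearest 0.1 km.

17.6 km

GL-67: φ = -56.53000°, λ = +54.78833°
FC5: φ = -56.56250°, λ = +54.50778°
Δφ = -0.0325°,  Δλ = -0.2806°
a = sin²(Δφ/2) + cos φ₁ cos φ₂ sin²(Δλ/2) = 0.000002
c = 2·arcsin(√a) = 0.002758 rad = 0.1580°
d = R·c = 6370 × 0.002758 = 17.6 km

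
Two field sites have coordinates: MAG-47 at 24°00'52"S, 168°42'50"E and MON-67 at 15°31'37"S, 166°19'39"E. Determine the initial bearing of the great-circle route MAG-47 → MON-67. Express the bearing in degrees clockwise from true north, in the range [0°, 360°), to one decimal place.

MAG-47: φ = -24.01444°, λ = +168.71389°
MON-67: φ = -15.52694°, λ = +166.32750°
Δλ = -2.3864°
y = sin Δλ · cos φ₂ = -0.040119
x = cos φ₁ sin φ₂ − sin φ₁ cos φ₂ cos Δλ = 0.147254
θ = atan2(y, x) = -15.2401° → 344.7599° (mod 360°)

344.8°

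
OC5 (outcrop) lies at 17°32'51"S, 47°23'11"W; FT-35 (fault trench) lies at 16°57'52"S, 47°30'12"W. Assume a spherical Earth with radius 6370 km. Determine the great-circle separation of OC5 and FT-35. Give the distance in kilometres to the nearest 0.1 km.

66.0 km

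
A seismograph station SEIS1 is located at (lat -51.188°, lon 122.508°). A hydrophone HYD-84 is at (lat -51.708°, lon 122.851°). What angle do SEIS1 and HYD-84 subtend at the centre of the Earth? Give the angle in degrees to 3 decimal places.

0.562°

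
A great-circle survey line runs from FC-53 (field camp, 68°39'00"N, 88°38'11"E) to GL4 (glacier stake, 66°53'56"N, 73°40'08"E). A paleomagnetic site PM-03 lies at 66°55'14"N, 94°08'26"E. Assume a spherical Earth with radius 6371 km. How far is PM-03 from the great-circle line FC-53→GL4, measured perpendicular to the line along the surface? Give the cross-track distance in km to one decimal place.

221.0 km

FC-53: φ = +68.65000°, λ = +88.63639°
GL4: φ = +66.89889°, λ = +73.66889°
PM-03: φ = +66.92056°, λ = +94.14056°
δ₁₃ = central angle FC-53→PM-03 = 0.047196 rad  (haversine)
θ₁₃ = bearing FC-53→PM-03 = 127.158°,  θ₁₂ = bearing FC-53→GL4 = 259.840°
dₓₜ = R·arcsin(sin δ₁₃ · sin(θ₁₃ − θ₁₂)) = 6371·arcsin(0.04718·sin(-132.682°)) = -221.005 km
|dₓₜ| = 221.005 km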